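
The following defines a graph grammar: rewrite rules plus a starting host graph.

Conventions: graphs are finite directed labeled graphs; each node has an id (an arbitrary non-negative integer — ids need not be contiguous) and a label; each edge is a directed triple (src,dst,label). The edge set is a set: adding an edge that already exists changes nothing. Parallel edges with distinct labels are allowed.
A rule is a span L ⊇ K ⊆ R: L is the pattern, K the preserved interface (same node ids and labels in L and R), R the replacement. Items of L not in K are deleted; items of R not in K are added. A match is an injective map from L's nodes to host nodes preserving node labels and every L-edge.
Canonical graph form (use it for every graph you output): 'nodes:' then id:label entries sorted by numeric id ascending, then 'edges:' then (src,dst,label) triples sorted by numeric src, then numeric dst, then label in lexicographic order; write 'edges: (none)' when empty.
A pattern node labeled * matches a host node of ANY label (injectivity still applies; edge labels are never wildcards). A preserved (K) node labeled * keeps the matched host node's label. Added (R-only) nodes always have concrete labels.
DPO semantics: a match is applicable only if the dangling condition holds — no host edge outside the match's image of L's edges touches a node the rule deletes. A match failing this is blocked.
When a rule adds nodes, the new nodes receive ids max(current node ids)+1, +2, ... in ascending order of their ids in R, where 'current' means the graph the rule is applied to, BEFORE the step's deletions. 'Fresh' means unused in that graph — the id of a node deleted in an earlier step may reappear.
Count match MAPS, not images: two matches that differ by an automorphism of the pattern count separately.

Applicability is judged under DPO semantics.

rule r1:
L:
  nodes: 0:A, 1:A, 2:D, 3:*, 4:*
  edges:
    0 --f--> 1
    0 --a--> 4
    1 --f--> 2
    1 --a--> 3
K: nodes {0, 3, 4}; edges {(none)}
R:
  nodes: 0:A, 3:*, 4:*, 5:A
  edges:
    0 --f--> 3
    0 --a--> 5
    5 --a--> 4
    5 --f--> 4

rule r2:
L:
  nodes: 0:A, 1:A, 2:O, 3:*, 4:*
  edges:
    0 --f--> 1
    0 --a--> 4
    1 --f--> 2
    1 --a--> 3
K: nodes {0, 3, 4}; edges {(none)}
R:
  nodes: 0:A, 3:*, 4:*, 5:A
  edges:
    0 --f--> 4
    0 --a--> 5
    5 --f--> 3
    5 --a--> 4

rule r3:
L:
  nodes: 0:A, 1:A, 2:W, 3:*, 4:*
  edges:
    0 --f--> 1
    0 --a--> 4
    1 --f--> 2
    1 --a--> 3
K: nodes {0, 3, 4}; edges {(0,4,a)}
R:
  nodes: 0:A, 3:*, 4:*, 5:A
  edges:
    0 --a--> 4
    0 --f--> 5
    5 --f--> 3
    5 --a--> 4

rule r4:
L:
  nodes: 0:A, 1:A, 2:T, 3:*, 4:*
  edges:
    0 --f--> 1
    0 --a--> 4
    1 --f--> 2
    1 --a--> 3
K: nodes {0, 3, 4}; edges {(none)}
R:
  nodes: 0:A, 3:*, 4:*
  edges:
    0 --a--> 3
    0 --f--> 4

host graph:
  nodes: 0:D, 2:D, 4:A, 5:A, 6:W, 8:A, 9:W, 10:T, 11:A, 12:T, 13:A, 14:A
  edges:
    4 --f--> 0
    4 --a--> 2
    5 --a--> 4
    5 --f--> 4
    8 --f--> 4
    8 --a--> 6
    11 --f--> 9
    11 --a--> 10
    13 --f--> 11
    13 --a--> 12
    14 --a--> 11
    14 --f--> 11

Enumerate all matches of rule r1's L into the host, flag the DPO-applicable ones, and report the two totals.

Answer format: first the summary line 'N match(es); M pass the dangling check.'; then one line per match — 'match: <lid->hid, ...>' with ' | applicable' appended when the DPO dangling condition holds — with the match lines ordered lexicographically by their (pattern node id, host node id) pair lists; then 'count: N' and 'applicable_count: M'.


1 match(es); 0 pass the dangling check.
match: 0->8, 1->4, 2->0, 3->2, 4->6
count: 1
applicable_count: 0


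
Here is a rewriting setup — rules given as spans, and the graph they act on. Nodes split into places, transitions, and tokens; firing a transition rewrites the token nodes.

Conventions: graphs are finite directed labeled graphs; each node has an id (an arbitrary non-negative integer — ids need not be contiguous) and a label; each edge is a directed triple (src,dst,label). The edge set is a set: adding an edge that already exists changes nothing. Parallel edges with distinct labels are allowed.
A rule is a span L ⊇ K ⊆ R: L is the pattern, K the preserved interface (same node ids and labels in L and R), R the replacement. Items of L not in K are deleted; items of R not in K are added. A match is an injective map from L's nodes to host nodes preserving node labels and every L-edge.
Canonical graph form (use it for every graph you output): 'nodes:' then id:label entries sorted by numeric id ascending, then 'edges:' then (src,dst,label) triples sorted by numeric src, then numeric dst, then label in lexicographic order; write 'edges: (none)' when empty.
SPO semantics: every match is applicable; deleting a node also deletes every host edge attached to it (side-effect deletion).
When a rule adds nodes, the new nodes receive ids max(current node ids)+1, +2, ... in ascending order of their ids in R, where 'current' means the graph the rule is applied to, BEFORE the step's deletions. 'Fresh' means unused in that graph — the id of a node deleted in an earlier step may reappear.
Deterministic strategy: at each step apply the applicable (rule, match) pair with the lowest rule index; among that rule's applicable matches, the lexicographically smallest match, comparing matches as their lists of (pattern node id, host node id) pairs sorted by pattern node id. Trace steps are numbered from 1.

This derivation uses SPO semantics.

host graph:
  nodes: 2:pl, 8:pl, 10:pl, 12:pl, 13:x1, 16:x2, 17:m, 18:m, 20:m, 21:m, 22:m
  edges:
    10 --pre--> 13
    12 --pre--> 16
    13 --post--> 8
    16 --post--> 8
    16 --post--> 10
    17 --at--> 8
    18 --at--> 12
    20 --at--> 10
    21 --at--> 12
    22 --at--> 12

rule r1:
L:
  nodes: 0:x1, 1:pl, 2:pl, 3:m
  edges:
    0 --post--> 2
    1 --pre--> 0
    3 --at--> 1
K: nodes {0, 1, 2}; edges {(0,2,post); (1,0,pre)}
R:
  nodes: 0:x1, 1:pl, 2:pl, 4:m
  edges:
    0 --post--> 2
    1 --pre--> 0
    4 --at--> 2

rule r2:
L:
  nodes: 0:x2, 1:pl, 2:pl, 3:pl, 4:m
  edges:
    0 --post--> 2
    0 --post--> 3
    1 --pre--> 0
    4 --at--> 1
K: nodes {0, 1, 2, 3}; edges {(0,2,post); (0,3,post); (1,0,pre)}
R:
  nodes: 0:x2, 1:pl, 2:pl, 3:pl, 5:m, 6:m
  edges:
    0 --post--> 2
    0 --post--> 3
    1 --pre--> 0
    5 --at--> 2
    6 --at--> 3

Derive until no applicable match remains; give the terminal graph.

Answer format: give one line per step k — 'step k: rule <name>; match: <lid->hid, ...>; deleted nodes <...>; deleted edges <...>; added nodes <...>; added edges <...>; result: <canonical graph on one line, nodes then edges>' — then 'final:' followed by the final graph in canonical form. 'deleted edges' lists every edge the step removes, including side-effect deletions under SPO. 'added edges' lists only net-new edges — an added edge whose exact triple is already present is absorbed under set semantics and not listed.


step 1: rule r1; match: 0->13, 1->10, 2->8, 3->20; deleted nodes 20; deleted edges (20,10,at); added nodes 23; added edges (23,8,at); result: nodes: 2:pl, 8:pl, 10:pl, 12:pl, 13:x1, 16:x2, 17:m, 18:m, 21:m, 22:m, 23:m edges: (10,13,pre); (12,16,pre); (13,8,post); (16,8,post); (16,10,post); (17,8,at); (18,12,at); (21,12,at); (22,12,at); (23,8,at)
step 2: rule r2; match: 0->16, 1->12, 2->8, 3->10, 4->18; deleted nodes 18; deleted edges (18,12,at); added nodes 24, 25; added edges (24,8,at); (25,10,at); result: nodes: 2:pl, 8:pl, 10:pl, 12:pl, 13:x1, 16:x2, 17:m, 21:m, 22:m, 23:m, 24:m, 25:m edges: (10,13,pre); (12,16,pre); (13,8,post); (16,8,post); (16,10,post); (17,8,at); (21,12,at); (22,12,at); (23,8,at); (24,8,at); (25,10,at)
step 3: rule r1; match: 0->13, 1->10, 2->8, 3->25; deleted nodes 25; deleted edges (25,10,at); added nodes 26; added edges (26,8,at); result: nodes: 2:pl, 8:pl, 10:pl, 12:pl, 13:x1, 16:x2, 17:m, 21:m, 22:m, 23:m, 24:m, 26:m edges: (10,13,pre); (12,16,pre); (13,8,post); (16,8,post); (16,10,post); (17,8,at); (21,12,at); (22,12,at); (23,8,at); (24,8,at); (26,8,at)
step 4: rule r2; match: 0->16, 1->12, 2->8, 3->10, 4->21; deleted nodes 21; deleted edges (21,12,at); added nodes 27, 28; added edges (27,8,at); (28,10,at); result: nodes: 2:pl, 8:pl, 10:pl, 12:pl, 13:x1, 16:x2, 17:m, 22:m, 23:m, 24:m, 26:m, 27:m, 28:m edges: (10,13,pre); (12,16,pre); (13,8,post); (16,8,post); (16,10,post); (17,8,at); (22,12,at); (23,8,at); (24,8,at); (26,8,at); (27,8,at); (28,10,at)
step 5: rule r1; match: 0->13, 1->10, 2->8, 3->28; deleted nodes 28; deleted edges (28,10,at); added nodes 29; added edges (29,8,at); result: nodes: 2:pl, 8:pl, 10:pl, 12:pl, 13:x1, 16:x2, 17:m, 22:m, 23:m, 24:m, 26:m, 27:m, 29:m edges: (10,13,pre); (12,16,pre); (13,8,post); (16,8,post); (16,10,post); (17,8,at); (22,12,at); (23,8,at); (24,8,at); (26,8,at); (27,8,at); (29,8,at)
step 6: rule r2; match: 0->16, 1->12, 2->8, 3->10, 4->22; deleted nodes 22; deleted edges (22,12,at); added nodes 30, 31; added edges (30,8,at); (31,10,at); result: nodes: 2:pl, 8:pl, 10:pl, 12:pl, 13:x1, 16:x2, 17:m, 23:m, 24:m, 26:m, 27:m, 29:m, 30:m, 31:m edges: (10,13,pre); (12,16,pre); (13,8,post); (16,8,post); (16,10,post); (17,8,at); (23,8,at); (24,8,at); (26,8,at); (27,8,at); (29,8,at); (30,8,at); (31,10,at)
step 7: rule r1; match: 0->13, 1->10, 2->8, 3->31; deleted nodes 31; deleted edges (31,10,at); added nodes 32; added edges (32,8,at); result: nodes: 2:pl, 8:pl, 10:pl, 12:pl, 13:x1, 16:x2, 17:m, 23:m, 24:m, 26:m, 27:m, 29:m, 30:m, 32:m edges: (10,13,pre); (12,16,pre); (13,8,post); (16,8,post); (16,10,post); (17,8,at); (23,8,at); (24,8,at); (26,8,at); (27,8,at); (29,8,at); (30,8,at); (32,8,at)
final:
nodes: 2:pl, 8:pl, 10:pl, 12:pl, 13:x1, 16:x2, 17:m, 23:m, 24:m, 26:m, 27:m, 29:m, 30:m, 32:m
edges: (10,13,pre); (12,16,pre); (13,8,post); (16,8,post); (16,10,post); (17,8,at); (23,8,at); (24,8,at); (26,8,at); (27,8,at); (29,8,at); (30,8,at); (32,8,at)


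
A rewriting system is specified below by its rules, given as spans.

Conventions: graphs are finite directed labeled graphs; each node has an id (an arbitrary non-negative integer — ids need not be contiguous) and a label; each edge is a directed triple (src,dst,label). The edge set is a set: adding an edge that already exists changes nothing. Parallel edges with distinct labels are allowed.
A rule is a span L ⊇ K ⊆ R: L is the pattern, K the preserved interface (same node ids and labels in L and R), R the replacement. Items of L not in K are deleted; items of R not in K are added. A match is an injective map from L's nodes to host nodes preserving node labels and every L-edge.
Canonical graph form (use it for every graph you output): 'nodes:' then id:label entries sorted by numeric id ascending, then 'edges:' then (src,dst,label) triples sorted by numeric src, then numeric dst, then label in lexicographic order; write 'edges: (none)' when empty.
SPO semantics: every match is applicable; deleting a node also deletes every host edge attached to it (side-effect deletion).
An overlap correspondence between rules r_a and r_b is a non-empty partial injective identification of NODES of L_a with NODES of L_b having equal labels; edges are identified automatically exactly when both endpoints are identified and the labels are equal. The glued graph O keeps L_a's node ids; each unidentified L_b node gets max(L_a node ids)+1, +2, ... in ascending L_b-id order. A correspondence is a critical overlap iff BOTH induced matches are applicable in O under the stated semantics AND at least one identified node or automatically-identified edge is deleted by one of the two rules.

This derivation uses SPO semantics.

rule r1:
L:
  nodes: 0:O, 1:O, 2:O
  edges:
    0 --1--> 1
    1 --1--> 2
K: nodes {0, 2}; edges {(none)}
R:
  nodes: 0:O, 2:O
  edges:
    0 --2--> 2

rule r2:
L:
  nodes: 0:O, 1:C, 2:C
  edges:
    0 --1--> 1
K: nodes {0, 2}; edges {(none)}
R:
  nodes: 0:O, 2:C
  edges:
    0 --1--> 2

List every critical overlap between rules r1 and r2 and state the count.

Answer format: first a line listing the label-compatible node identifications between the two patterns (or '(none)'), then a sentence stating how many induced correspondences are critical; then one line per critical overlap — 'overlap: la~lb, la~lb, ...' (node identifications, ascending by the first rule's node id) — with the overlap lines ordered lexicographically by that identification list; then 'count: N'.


label-compatible node identifications between L(r1) and L(r2): 0~0, 1~0, 2~0
1 of the induced correspondences is a critical overlap of r1 and r2.
overlap: 1~0
count: 1


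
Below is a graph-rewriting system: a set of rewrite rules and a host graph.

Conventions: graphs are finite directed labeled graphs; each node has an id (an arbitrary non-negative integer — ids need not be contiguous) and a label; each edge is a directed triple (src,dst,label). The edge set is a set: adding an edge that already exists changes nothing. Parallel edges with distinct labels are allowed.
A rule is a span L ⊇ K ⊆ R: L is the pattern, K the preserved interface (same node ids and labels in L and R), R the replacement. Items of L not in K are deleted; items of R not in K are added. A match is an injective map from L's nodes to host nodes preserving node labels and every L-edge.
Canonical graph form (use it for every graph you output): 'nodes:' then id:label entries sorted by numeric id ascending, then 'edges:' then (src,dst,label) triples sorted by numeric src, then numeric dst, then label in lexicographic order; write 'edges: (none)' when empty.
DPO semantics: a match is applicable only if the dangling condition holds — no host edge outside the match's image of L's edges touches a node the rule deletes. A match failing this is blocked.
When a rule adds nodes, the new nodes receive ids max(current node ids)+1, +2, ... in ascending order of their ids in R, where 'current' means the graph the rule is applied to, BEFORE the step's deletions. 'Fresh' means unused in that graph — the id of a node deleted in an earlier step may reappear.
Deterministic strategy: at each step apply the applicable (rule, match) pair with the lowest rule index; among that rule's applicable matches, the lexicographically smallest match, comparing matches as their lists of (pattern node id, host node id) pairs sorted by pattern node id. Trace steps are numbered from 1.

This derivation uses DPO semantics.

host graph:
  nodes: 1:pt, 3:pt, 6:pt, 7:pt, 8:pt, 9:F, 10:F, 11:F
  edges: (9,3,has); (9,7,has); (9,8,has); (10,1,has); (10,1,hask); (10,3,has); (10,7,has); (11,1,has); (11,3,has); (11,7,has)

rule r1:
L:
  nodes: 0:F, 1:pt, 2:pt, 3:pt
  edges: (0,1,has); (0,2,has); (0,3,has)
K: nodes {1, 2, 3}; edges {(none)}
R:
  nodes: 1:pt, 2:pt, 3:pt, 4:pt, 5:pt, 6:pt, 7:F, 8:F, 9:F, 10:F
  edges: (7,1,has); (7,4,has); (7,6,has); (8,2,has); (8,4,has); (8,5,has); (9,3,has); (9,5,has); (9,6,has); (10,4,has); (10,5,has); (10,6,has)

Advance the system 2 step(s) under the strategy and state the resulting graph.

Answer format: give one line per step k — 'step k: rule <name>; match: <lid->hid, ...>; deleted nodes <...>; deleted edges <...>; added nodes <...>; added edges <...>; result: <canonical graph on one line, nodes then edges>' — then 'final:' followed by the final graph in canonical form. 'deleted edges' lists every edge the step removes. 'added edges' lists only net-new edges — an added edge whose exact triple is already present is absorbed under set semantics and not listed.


step 1: rule r1; match: 0->9, 1->3, 2->7, 3->8; deleted nodes 9; deleted edges (9,3,has); (9,7,has); (9,8,has); added nodes 12, 13, 14, 15, 16, 17, 18; added edges (15,3,has); (15,12,has); (15,14,has); (16,7,has); (16,12,has); (16,13,has); (17,8,has); (17,13,has); (17,14,has); (18,12,has); (18,13,has); (18,14,has); result: nodes: 1:pt, 3:pt, 6:pt, 7:pt, 8:pt, 10:F, 11:F, 12:pt, 13:pt, 14:pt, 15:F, 16:F, 17:F, 18:F edges: (10,1,has); (10,1,hask); (10,3,has); (10,7,has); (11,1,has); (11,3,has); (11,7,has); (15,3,has); (15,12,has); (15,14,has); (16,7,has); (16,12,has); (16,13,has); (17,8,has); (17,13,has); (17,14,has); (18,12,has); (18,13,has); (18,14,has)
step 2: rule r1; match: 0->11, 1->1, 2->3, 3->7; deleted nodes 11; deleted edges (11,1,has); (11,3,has); (11,7,has); added nodes 19, 20, 21, 22, 23, 24, 25; added edges (22,1,has); (22,19,has); (22,21,has); (23,3,has); (23,19,has); (23,20,has); (24,7,has); (24,20,has); (24,21,has); (25,19,has); (25,20,has); (25,21,has); result: nodes: 1:pt, 3:pt, 6:pt, 7:pt, 8:pt, 10:F, 12:pt, 13:pt, 14:pt, 15:F, 16:F, 17:F, 18:F, 19:pt, 20:pt, 21:pt, 22:F, 23:F, 24:F, 25:F edges: (10,1,has); (10,1,hask); (10,3,has); (10,7,has); (15,3,has); (15,12,has); (15,14,has); (16,7,has); (16,12,has); (16,13,has); (17,8,has); (17,13,has); (17,14,has); (18,12,has); (18,13,has); (18,14,has); (22,1,has); (22,19,has); (22,21,has); (23,3,has); (23,19,has); (23,20,has); (24,7,has); (24,20,has); (24,21,has); (25,19,has); (25,20,has); (25,21,has)
final:
nodes: 1:pt, 3:pt, 6:pt, 7:pt, 8:pt, 10:F, 12:pt, 13:pt, 14:pt, 15:F, 16:F, 17:F, 18:F, 19:pt, 20:pt, 21:pt, 22:F, 23:F, 24:F, 25:F
edges: (10,1,has); (10,1,hask); (10,3,has); (10,7,has); (15,3,has); (15,12,has); (15,14,has); (16,7,has); (16,12,has); (16,13,has); (17,8,has); (17,13,has); (17,14,has); (18,12,has); (18,13,has); (18,14,has); (22,1,has); (22,19,has); (22,21,has); (23,3,has); (23,19,has); (23,20,has); (24,7,has); (24,20,has); (24,21,has); (25,19,has); (25,20,has); (25,21,has)


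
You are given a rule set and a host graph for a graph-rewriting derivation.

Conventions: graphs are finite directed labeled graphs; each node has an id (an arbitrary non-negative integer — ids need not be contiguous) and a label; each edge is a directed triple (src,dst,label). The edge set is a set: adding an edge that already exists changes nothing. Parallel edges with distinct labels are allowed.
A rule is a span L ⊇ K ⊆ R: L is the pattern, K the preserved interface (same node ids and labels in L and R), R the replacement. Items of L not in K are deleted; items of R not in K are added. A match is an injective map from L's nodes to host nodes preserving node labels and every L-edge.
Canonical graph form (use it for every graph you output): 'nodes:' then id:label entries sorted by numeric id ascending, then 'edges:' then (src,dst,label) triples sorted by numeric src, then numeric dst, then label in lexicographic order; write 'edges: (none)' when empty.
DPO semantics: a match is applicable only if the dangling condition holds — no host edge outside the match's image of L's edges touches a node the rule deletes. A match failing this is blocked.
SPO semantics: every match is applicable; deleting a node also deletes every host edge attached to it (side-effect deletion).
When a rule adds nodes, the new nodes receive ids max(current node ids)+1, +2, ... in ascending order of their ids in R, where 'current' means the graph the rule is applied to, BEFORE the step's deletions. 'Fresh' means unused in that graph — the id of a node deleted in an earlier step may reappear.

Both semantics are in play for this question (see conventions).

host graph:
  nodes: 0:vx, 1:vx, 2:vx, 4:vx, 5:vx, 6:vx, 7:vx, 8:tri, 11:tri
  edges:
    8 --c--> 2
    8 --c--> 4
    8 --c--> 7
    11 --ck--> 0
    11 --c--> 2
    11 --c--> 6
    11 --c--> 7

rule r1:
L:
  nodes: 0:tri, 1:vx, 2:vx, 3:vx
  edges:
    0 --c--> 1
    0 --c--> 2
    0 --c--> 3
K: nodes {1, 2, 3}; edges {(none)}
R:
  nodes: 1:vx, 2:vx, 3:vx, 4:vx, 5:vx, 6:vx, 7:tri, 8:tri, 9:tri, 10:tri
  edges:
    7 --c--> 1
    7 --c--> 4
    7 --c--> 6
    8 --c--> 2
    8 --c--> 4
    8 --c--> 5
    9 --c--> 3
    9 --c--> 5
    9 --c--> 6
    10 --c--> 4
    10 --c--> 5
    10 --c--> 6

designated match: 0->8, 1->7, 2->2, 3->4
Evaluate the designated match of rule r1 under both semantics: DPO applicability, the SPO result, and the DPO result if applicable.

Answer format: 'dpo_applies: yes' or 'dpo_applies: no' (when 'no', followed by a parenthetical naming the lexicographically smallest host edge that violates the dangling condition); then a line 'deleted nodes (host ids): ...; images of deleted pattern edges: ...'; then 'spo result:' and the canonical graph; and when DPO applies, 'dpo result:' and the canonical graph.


dpo_applies: yes
deleted nodes (host ids): 8; images of deleted pattern edges: (8,2,c); (8,4,c); (8,7,c)
spo result:
nodes: 0:vx, 1:vx, 2:vx, 4:vx, 5:vx, 6:vx, 7:vx, 11:tri, 12:vx, 13:vx, 14:vx, 15:tri, 16:tri, 17:tri, 18:tri
edges: (11,0,ck); (11,2,c); (11,6,c); (11,7,c); (15,7,c); (15,12,c); (15,14,c); (16,2,c); (16,12,c); (16,13,c); (17,4,c); (17,13,c); (17,14,c); (18,12,c); (18,13,c); (18,14,c)
dpo result:
nodes: 0:vx, 1:vx, 2:vx, 4:vx, 5:vx, 6:vx, 7:vx, 11:tri, 12:vx, 13:vx, 14:vx, 15:tri, 16:tri, 17:tri, 18:tri
edges: (11,0,ck); (11,2,c); (11,6,c); (11,7,c); (15,7,c); (15,12,c); (15,14,c); (16,2,c); (16,12,c); (16,13,c); (17,4,c); (17,13,c); (17,14,c); (18,12,c); (18,13,c); (18,14,c)


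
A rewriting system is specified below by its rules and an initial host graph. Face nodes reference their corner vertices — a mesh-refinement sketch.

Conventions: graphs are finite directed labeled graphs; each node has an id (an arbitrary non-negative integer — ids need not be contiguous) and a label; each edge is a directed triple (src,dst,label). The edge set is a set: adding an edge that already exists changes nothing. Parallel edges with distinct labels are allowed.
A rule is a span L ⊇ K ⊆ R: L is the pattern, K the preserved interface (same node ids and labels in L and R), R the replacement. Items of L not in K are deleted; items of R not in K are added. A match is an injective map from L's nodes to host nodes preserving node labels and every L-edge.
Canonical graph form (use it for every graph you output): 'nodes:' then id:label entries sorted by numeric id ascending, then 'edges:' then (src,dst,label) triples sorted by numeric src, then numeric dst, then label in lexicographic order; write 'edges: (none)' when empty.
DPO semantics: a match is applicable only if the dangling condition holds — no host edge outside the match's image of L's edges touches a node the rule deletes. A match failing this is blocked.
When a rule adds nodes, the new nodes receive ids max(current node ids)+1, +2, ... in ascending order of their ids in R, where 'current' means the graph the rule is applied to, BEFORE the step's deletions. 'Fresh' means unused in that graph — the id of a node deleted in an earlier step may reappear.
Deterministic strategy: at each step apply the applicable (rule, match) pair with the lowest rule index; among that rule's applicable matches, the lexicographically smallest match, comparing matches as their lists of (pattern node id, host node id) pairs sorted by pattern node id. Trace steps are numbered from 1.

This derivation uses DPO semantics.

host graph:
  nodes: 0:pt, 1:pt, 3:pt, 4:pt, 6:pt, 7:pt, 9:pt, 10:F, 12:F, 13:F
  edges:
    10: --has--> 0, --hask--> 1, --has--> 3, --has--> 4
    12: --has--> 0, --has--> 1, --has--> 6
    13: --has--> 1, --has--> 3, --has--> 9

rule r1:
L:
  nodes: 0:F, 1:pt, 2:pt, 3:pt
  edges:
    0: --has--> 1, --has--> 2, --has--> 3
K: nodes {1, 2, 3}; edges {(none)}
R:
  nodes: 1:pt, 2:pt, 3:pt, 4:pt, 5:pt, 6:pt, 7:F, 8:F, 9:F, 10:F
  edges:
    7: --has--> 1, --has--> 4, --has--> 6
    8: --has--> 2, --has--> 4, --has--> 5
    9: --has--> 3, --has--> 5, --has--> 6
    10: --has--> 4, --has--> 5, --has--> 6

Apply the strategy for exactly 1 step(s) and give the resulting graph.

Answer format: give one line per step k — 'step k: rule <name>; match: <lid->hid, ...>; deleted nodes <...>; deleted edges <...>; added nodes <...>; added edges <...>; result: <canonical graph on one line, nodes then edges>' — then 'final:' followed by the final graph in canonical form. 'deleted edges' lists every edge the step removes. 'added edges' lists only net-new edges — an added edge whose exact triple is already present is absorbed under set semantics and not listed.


step 1: rule r1; match: 0->12, 1->0, 2->1, 3->6; deleted nodes 12; deleted edges (12,0,has); (12,1,has); (12,6,has); added nodes 14, 15, 16, 17, 18, 19, 20; added edges (17,0,has); (17,14,has); (17,16,has); (18,1,has); (18,14,has); (18,15,has); (19,6,has); (19,15,has); (19,16,has); (20,14,has); (20,15,has); (20,16,has); result: nodes: 0:pt, 1:pt, 3:pt, 4:pt, 6:pt, 7:pt, 9:pt, 10:F, 13:F, 14:pt, 15:pt, 16:pt, 17:F, 18:F, 19:F, 20:F edges: (10,0,has); (10,1,hask); (10,3,has); (10,4,has); (13,1,has); (13,3,has); (13,9,has); (17,0,has); (17,14,has); (17,16,has); (18,1,has); (18,14,has); (18,15,has); (19,6,has); (19,15,has); (19,16,has); (20,14,has); (20,15,has); (20,16,has)
final:
nodes: 0:pt, 1:pt, 3:pt, 4:pt, 6:pt, 7:pt, 9:pt, 10:F, 13:F, 14:pt, 15:pt, 16:pt, 17:F, 18:F, 19:F, 20:F
edges: (10,0,has); (10,1,hask); (10,3,has); (10,4,has); (13,1,has); (13,3,has); (13,9,has); (17,0,has); (17,14,has); (17,16,has); (18,1,has); (18,14,has); (18,15,has); (19,6,has); (19,15,has); (19,16,has); (20,14,has); (20,15,has); (20,16,has)


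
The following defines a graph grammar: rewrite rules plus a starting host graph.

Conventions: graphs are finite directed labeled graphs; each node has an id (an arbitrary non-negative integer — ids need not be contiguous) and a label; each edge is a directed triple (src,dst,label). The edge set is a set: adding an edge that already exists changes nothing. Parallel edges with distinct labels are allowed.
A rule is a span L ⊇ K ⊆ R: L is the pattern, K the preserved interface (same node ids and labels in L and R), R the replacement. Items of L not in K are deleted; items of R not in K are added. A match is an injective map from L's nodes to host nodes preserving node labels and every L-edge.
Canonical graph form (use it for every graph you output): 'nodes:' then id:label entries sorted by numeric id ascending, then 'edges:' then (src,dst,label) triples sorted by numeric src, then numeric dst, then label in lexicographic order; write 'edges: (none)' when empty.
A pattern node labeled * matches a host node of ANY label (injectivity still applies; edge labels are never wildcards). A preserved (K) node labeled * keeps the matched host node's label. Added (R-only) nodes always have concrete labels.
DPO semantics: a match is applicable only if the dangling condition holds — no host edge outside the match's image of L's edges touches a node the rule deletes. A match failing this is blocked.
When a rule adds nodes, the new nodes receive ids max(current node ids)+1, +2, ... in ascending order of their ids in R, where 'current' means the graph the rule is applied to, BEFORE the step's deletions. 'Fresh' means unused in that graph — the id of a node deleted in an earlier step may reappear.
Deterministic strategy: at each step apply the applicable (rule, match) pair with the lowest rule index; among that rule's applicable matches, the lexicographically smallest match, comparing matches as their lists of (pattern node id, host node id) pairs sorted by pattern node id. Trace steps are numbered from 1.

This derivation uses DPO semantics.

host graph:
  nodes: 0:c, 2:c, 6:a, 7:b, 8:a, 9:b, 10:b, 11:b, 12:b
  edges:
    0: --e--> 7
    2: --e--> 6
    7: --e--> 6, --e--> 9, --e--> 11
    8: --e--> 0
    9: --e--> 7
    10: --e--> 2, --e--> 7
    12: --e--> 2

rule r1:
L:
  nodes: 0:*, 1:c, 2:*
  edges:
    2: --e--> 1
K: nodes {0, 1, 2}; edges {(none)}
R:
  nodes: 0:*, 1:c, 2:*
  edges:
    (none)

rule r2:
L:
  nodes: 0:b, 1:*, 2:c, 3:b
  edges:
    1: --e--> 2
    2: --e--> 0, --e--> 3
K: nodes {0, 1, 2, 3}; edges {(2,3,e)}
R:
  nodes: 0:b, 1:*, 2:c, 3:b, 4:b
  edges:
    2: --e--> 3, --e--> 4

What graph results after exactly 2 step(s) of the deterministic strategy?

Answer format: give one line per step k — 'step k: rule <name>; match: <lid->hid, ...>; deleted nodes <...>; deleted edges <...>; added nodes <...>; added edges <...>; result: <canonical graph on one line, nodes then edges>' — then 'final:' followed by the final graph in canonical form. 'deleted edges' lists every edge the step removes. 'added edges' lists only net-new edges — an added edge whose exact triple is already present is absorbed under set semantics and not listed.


step 1: rule r1; match: 0->0, 1->2, 2->10; deleted nodes (none); deleted edges (10,2,e); added nodes (none); added edges (none); result: nodes: 0:c, 2:c, 6:a, 7:b, 8:a, 9:b, 10:b, 11:b, 12:b edges: (0,7,e); (2,6,e); (7,6,e); (7,9,e); (7,11,e); (8,0,e); (9,7,e); (10,7,e); (12,2,e)
step 2: rule r1; match: 0->0, 1->2, 2->12; deleted nodes (none); deleted edges (12,2,e); added nodes (none); added edges (none); result: nodes: 0:c, 2:c, 6:a, 7:b, 8:a, 9:b, 10:b, 11:b, 12:b edges: (0,7,e); (2,6,e); (7,6,e); (7,9,e); (7,11,e); (8,0,e); (9,7,e); (10,7,e)
final:
nodes: 0:c, 2:c, 6:a, 7:b, 8:a, 9:b, 10:b, 11:b, 12:b
edges: (0,7,e); (2,6,e); (7,6,e); (7,9,e); (7,11,e); (8,0,e); (9,7,e); (10,7,e)


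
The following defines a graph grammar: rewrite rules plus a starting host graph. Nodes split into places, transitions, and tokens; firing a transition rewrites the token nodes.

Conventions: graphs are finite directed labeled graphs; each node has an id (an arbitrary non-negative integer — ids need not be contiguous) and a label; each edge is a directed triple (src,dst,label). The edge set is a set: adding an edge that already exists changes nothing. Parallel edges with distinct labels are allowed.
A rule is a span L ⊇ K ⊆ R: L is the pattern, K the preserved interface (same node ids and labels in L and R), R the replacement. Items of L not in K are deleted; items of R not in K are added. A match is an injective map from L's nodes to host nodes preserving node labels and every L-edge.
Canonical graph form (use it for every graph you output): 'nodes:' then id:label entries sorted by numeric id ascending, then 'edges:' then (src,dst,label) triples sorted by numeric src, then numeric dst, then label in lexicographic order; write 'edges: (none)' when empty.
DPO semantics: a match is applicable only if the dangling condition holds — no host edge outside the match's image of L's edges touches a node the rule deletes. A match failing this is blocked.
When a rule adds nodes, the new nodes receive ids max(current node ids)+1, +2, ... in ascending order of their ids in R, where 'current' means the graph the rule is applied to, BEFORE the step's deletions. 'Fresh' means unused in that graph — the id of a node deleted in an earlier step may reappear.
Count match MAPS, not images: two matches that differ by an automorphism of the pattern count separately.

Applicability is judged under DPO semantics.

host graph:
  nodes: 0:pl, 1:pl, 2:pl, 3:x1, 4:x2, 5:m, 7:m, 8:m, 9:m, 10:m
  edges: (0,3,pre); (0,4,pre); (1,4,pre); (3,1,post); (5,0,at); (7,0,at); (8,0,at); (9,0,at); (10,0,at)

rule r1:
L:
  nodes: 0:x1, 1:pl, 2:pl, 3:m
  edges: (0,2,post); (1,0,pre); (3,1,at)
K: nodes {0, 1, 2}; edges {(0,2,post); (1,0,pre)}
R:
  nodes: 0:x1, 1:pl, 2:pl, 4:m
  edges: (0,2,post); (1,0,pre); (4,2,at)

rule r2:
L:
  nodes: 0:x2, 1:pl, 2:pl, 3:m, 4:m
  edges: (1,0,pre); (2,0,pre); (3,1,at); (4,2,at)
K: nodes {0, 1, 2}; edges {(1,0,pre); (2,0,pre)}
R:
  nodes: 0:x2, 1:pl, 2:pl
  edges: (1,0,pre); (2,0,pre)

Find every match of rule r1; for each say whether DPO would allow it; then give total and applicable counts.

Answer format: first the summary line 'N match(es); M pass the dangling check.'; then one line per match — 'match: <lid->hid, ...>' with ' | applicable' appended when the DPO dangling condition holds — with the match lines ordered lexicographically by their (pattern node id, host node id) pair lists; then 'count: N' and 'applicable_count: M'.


5 match(es); 5 pass the dangling check.
match: 0->3, 1->0, 2->1, 3->5 | applicable
match: 0->3, 1->0, 2->1, 3->7 | applicable
match: 0->3, 1->0, 2->1, 3->8 | applicable
match: 0->3, 1->0, 2->1, 3->9 | applicable
match: 0->3, 1->0, 2->1, 3->10 | applicable
count: 5
applicable_count: 5


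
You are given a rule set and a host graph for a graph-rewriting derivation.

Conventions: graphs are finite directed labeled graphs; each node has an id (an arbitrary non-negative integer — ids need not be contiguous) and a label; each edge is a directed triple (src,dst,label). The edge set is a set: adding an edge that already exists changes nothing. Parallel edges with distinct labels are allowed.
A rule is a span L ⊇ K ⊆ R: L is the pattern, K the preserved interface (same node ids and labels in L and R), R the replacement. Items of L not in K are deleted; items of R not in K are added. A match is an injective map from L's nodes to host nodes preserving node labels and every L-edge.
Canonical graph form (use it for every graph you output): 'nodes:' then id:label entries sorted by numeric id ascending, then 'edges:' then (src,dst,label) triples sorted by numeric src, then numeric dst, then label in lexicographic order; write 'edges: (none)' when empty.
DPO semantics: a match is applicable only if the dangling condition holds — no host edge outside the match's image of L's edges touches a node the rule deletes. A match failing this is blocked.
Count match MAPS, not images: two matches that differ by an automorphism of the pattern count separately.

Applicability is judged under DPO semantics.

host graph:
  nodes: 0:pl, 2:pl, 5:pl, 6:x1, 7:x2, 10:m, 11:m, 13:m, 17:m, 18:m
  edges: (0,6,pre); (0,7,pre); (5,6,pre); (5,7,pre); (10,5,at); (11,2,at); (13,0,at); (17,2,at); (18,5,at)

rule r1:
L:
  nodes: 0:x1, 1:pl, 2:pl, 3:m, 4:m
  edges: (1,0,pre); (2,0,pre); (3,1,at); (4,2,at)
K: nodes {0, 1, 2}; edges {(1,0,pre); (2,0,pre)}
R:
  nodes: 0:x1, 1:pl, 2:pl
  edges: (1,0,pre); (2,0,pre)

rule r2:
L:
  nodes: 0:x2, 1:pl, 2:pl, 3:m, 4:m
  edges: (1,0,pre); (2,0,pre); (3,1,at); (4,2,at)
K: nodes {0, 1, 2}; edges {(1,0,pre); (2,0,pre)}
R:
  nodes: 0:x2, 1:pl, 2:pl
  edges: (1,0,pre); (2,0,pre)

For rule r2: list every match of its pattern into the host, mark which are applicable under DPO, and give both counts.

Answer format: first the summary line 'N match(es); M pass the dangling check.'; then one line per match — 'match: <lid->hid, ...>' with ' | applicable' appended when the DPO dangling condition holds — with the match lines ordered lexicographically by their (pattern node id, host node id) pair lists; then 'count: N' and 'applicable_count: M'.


4 match(es); 4 pass the dangling check.
match: 0->7, 1->0, 2->5, 3->13, 4->10 | applicable
match: 0->7, 1->0, 2->5, 3->13, 4->18 | applicable
match: 0->7, 1->5, 2->0, 3->10, 4->13 | applicable
match: 0->7, 1->5, 2->0, 3->18, 4->13 | applicable
count: 4
applicable_count: 4


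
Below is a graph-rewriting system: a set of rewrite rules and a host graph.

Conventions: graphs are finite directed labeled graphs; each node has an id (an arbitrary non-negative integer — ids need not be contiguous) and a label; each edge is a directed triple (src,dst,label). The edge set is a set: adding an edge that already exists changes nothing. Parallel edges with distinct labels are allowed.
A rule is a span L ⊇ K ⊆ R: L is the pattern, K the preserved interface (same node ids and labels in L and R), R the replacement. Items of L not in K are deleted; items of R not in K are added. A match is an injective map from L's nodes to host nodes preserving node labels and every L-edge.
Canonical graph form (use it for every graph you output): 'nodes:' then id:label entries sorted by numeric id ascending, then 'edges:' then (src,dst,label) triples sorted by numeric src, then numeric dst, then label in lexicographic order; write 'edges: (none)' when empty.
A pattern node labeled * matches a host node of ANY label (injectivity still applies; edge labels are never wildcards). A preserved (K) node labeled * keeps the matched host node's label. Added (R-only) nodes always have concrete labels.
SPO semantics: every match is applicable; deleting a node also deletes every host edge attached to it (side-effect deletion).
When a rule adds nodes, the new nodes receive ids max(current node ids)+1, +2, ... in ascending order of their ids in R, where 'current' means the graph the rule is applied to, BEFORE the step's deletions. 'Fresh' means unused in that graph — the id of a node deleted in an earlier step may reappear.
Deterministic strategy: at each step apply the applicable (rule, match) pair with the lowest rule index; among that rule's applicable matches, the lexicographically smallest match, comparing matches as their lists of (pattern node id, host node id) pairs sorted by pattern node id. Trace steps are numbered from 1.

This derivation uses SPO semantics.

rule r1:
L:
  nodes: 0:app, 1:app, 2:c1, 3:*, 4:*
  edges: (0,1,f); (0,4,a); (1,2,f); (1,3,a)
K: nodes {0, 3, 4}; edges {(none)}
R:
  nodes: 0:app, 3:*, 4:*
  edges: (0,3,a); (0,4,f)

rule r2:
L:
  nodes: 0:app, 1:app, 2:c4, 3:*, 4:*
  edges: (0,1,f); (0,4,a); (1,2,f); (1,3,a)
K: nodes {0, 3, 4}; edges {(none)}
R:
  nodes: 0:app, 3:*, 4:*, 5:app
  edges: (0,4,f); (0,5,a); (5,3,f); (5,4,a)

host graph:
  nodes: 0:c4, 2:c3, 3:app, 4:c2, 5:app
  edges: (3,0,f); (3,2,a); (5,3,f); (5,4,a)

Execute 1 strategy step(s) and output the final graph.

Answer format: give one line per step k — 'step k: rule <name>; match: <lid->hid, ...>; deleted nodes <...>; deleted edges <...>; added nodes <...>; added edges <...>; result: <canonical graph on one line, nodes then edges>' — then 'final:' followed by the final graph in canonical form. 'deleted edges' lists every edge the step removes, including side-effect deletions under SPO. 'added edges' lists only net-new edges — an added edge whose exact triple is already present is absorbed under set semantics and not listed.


step 1: rule r2; match: 0->5, 1->3, 2->0, 3->2, 4->4; deleted nodes 0, 3; deleted edges (3,0,f); (3,2,a); (5,3,f); (5,4,a); added nodes 6; added edges (5,4,f); (5,6,a); (6,2,f); (6,4,a); result: nodes: 2:c3, 4:c2, 5:app, 6:app edges: (5,4,f); (5,6,a); (6,2,f); (6,4,a)
final:
nodes: 2:c3, 4:c2, 5:app, 6:app
edges: (5,4,f); (5,6,a); (6,2,f); (6,4,a)


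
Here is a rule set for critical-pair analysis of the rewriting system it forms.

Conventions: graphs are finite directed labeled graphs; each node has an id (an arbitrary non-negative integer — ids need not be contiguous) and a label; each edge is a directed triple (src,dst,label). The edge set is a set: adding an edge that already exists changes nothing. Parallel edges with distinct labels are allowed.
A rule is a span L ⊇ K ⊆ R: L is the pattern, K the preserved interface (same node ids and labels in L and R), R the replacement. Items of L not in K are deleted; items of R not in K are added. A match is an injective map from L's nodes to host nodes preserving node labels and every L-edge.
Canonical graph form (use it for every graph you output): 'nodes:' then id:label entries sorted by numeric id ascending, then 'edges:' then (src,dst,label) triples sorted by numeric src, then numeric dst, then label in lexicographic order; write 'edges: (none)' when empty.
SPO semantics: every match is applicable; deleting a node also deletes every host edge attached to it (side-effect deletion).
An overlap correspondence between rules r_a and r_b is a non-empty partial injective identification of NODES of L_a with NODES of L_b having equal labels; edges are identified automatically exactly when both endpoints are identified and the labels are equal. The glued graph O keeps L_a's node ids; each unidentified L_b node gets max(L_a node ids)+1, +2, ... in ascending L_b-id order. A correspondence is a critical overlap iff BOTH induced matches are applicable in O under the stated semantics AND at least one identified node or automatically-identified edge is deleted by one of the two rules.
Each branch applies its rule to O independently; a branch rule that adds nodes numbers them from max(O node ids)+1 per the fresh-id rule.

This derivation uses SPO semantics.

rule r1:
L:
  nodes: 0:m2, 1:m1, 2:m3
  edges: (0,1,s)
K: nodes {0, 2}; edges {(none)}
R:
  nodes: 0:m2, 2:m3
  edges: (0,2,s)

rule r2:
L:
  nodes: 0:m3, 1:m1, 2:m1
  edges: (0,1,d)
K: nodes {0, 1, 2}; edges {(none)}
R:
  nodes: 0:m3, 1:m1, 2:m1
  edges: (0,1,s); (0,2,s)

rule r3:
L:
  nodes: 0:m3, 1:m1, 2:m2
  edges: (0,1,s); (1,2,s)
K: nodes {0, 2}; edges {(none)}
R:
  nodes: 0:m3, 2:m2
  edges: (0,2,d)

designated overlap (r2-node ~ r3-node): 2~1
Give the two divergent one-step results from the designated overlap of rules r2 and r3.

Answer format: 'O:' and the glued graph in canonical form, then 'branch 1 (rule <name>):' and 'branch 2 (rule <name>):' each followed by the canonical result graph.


O:
nodes: 0:m3, 1:m1, 2:m1, 3:m3, 4:m2
edges: (0,1,d); (2,4,s); (3,2,s)
branch 1 (rule r2):
nodes: 0:m3, 1:m1, 2:m1, 3:m3, 4:m2
edges: (0,1,s); (0,2,s); (2,4,s); (3,2,s)
branch 2 (rule r3):
nodes: 0:m3, 1:m1, 3:m3, 4:m2
edges: (0,1,d); (3,4,d)
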